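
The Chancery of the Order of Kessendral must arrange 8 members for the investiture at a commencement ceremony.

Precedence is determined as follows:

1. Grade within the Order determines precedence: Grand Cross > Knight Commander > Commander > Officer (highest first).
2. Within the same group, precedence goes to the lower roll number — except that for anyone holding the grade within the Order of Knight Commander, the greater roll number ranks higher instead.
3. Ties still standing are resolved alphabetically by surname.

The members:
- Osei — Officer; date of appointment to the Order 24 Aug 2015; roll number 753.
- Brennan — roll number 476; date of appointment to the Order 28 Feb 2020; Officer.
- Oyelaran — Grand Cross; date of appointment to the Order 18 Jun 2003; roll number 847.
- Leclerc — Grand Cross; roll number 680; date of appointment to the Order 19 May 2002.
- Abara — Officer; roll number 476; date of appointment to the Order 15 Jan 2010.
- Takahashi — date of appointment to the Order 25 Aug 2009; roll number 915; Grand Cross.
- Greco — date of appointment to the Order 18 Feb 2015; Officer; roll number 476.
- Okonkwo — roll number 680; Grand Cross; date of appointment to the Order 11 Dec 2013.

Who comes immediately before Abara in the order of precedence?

By grade within the Order: Leclerc, Okonkwo, Oyelaran and Takahashi (Grand Cross); then Abara, Brennan, Greco and Osei (Officer).
Among Leclerc, Okonkwo, Oyelaran and Takahashi, by roll number (lower first): Leclerc and Okonkwo (680) before Oyelaran (847) before Takahashi (915).
Among Leclerc and Okonkwo, alphabetically by surname: Leclerc before Okonkwo.
Among Abara, Brennan, Greco and Osei, by roll number (lower first): Abara, Brennan and Greco (476) before Osei (753).
Among Abara, Brennan and Greco, alphabetically by surname: Abara before Brennan before Greco.
Order: Leclerc, Okonkwo, Oyelaran, Takahashi, Abara, Brennan, Greco, Osei.

Takahashi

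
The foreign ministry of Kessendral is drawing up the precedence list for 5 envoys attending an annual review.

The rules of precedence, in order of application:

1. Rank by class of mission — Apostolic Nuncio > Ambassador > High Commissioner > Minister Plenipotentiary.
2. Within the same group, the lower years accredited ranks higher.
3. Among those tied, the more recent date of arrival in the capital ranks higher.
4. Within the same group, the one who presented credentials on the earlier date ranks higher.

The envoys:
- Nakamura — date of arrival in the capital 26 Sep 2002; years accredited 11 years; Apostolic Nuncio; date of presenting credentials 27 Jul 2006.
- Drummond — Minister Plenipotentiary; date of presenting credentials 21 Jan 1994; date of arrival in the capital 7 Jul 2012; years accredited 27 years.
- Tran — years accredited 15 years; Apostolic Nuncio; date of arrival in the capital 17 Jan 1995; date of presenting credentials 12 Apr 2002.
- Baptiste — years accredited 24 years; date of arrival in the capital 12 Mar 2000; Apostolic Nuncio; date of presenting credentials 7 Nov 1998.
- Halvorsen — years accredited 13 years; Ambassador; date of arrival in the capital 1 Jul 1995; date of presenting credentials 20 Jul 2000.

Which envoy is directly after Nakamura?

By class of mission: Nakamura, Tran and Baptiste (Apostolic Nuncio); then Halvorsen (Ambassador); then Drummond (Minister Plenipotentiary).
Among Nakamura, Tran and Baptiste, by years accredited (lower first): Nakamura (11 years) before Tran (15 years) before Baptiste (24 years).
Order: Nakamura, Tran, Baptiste, Halvorsen, Drummond.

Tran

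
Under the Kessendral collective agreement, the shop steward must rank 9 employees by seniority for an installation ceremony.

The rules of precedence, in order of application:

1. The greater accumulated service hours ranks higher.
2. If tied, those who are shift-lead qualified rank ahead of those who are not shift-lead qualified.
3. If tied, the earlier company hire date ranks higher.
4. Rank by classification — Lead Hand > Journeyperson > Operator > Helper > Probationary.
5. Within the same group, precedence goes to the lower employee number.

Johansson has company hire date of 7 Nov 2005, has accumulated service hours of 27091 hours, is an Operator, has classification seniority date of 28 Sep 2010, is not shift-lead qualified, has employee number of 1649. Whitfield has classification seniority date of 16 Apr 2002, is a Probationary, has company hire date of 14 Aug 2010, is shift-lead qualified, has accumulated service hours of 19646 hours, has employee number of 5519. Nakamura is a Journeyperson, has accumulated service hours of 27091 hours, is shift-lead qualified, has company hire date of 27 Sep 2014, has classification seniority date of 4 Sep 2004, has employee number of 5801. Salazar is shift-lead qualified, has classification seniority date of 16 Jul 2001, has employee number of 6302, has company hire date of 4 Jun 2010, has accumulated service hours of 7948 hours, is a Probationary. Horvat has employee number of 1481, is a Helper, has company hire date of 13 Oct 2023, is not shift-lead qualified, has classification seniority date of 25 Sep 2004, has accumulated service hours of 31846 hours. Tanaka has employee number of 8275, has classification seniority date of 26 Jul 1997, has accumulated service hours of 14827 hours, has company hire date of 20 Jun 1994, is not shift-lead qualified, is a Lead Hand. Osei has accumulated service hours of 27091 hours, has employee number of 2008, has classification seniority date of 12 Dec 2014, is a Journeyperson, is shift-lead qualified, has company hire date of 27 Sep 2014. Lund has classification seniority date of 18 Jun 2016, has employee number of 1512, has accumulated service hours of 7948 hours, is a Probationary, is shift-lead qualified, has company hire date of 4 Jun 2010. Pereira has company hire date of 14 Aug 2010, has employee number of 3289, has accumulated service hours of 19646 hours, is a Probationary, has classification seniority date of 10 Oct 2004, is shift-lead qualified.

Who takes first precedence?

Horvat

By accumulated service hours (higher first): Horvat (31846 hours); then Osei, Nakamura and Johansson (each 27091 hours); then Pereira and Whitfield (both 19646 hours); then Tanaka (14827 hours); then Lund and Salazar (both 7948 hours).
Among Osei, Nakamura and Johansson, shift-lead qualified before not shift-lead qualified: Osei and Nakamura (shift-lead qualified) before Johansson (not shift-lead qualified).
Osei and Nakamura both have company hire date 27 Sep 2014, so the next rule applies.
Osei and Nakamura are each Journeyperson, so the next rule applies.
Among Osei and Nakamura, by employee number (lower first): Osei (2008) before Nakamura (5801).
Pereira and Whitfield are each shift-lead qualified, so the next rule applies.
Pereira and Whitfield both have company hire date 14 Aug 2010, so the next rule applies.
Pereira and Whitfield are each Probationary, so the next rule applies.
Among Pereira and Whitfield, by employee number (lower first): Pereira (3289) before Whitfield (5519).
Lund and Salazar are each shift-lead qualified, so the next rule applies.
Lund and Salazar both have company hire date 4 Jun 2010, so the next rule applies.
Lund and Salazar are each Probationary, so the next rule applies.
Among Lund and Salazar, by employee number (lower first): Lund (1512) before Salazar (6302).
Order: Horvat, Osei, Nakamura, Johansson, Pereira, Whitfield, Tanaka, Lund, Salazar.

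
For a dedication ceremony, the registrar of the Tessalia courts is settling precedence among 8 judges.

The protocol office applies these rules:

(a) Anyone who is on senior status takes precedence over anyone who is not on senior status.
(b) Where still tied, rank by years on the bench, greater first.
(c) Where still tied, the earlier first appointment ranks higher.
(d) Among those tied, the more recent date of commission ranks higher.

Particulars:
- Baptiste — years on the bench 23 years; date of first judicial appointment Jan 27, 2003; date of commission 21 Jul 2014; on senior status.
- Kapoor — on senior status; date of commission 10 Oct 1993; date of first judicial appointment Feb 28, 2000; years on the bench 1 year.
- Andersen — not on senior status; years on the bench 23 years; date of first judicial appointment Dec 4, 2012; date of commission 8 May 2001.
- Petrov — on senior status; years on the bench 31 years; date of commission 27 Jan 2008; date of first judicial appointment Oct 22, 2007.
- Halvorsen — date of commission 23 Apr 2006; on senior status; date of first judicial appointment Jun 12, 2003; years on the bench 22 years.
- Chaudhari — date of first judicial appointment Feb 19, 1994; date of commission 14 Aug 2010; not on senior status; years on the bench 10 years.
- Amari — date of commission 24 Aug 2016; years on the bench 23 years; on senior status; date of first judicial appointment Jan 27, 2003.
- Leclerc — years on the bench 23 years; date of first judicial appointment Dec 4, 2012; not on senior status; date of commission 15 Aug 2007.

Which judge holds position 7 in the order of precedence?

By the first rule: Petrov, Amari, Baptiste, Halvorsen and Kapoor (each on senior status); then Leclerc, Andersen and Chaudhari (each not on senior status).
Among Petrov, Amari, Baptiste, Halvorsen and Kapoor, by years on the bench (higher first): Petrov (31 years) before Amari and Baptiste (23 years) before Halvorsen (22 years) before Kapoor (1 year).
Amari and Baptiste both have date of first judicial appointment Jan 27, 2003, so the next rule applies.
Among Amari and Baptiste, by date of commission (later first): Amari (24 Aug 2016) before Baptiste (21 Jul 2014).
Among Leclerc, Andersen and Chaudhari, by years on the bench (higher first): Leclerc and Andersen (23 years) before Chaudhari (10 years).
Leclerc and Andersen both have date of first judicial appointment Dec 4, 2012, so the next rule applies.
Among Leclerc and Andersen, by date of commission (later first): Leclerc (15 Aug 2007) before Andersen (8 May 2001).
Order: Petrov, Amari, Baptiste, Halvorsen, Kapoor, Leclerc, Andersen, Chaudhari.

Andersen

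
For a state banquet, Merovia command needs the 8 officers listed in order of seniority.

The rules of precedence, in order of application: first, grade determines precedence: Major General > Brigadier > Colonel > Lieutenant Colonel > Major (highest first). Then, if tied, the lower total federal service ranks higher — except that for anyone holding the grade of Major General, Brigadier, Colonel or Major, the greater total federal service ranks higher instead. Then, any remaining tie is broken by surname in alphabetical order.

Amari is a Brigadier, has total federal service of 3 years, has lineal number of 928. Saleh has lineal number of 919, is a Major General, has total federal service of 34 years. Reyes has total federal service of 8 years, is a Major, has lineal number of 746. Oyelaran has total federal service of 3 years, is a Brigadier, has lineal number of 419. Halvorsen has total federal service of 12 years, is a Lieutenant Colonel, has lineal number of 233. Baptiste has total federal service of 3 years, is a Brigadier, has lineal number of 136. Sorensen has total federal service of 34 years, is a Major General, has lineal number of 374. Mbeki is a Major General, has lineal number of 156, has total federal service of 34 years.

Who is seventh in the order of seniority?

Halvorsen

By grade: Mbeki, Saleh and Sorensen (Major General); then Amari, Baptiste and Oyelaran (Brigadier); then Halvorsen (Lieutenant Colonel); then Reyes (Major).
Mbeki, Saleh and Sorensen all have total federal service 34 years, so the next rule applies.
Among Mbeki, Saleh and Sorensen, alphabetically by surname: Mbeki before Saleh before Sorensen.
Amari, Baptiste and Oyelaran all have total federal service 3 years, so the next rule applies.
Among Amari, Baptiste and Oyelaran, alphabetically by surname: Amari before Baptiste before Oyelaran.
Order: Mbeki, Saleh, Sorensen, Amari, Baptiste, Oyelaran, Halvorsen, Reyes.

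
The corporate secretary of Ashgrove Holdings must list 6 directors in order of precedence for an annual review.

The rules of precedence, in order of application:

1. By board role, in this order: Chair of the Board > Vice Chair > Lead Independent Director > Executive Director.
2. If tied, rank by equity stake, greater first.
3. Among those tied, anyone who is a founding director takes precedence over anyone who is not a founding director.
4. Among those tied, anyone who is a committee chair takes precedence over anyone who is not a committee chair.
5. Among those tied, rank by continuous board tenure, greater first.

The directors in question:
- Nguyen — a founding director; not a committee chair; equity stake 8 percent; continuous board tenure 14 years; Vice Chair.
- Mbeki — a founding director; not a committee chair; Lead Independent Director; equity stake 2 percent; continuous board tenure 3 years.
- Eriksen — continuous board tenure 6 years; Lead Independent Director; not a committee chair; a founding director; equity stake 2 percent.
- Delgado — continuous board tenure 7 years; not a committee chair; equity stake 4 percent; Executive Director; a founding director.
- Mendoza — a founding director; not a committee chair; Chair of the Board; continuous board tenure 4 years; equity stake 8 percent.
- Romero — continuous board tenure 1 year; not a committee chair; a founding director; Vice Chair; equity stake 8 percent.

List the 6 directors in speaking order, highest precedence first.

By board role: Mendoza (Chair of the Board); then Nguyen and Romero (Vice Chair); then Eriksen and Mbeki (Lead Independent Director); then Delgado (Executive Director).
Nguyen and Romero both have equity stake 8 percent, so the next rule applies.
Nguyen and Romero are each a founding director, so the next rule applies.
Nguyen and Romero are each not a committee chair, so the next rule applies.
Among Nguyen and Romero, by continuous board tenure (higher first): Nguyen (14 years) before Romero (1 year).
Eriksen and Mbeki both have equity stake 2 percent, so the next rule applies.
Eriksen and Mbeki are each a founding director, so the next rule applies.
Eriksen and Mbeki are each not a committee chair, so the next rule applies.
Among Eriksen and Mbeki, by continuous board tenure (higher first): Eriksen (6 years) before Mbeki (3 years).
Full order: Mendoza, Nguyen, Romero, Eriksen, Mbeki, Delgado.

Mendoza, Nguyen, Romero, Eriksen, Mbeki, Delgado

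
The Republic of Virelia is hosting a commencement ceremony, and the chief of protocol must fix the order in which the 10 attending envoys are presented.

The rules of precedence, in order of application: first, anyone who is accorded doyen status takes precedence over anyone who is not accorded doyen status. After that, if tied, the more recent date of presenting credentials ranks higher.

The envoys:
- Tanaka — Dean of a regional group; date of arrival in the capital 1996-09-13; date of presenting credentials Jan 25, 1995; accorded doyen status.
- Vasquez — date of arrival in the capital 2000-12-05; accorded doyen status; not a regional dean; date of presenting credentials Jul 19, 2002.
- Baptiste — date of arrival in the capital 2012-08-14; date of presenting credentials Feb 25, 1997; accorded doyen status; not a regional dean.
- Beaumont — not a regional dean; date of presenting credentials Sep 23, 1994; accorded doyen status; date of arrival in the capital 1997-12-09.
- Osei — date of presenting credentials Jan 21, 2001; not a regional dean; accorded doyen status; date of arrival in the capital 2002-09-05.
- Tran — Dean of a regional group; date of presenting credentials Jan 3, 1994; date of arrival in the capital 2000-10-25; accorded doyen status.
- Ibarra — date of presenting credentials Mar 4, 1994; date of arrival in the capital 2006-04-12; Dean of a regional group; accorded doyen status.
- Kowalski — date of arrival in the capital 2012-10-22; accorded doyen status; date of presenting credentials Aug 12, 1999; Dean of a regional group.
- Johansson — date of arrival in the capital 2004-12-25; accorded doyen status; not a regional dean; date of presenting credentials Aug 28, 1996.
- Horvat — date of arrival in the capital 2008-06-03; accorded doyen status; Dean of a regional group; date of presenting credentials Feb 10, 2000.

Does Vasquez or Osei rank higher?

By the first rule: Vasquez, Osei, Horvat, Kowalski, Baptiste, Johansson, Tanaka, Beaumont, Ibarra and Tran (each accorded doyen status).
Among Vasquez, Osei, Horvat, Kowalski, Baptiste, Johansson, Tanaka, Beaumont, Ibarra and Tran, by date of presenting credentials (later first): Vasquez (Jul 19, 2002) before Osei (Jan 21, 2001) before Horvat (Feb 10, 2000) before Kowalski (Aug 12, 1999) before Baptiste (Feb 25, 1997) before Johansson (Aug 28, 1996) before Tanaka (Jan 25, 1995) before Beaumont (Sep 23, 1994) before Ibarra (Mar 4, 1994) before Tran (Jan 3, 1994).
So Vasquez takes precedence.

Vasquez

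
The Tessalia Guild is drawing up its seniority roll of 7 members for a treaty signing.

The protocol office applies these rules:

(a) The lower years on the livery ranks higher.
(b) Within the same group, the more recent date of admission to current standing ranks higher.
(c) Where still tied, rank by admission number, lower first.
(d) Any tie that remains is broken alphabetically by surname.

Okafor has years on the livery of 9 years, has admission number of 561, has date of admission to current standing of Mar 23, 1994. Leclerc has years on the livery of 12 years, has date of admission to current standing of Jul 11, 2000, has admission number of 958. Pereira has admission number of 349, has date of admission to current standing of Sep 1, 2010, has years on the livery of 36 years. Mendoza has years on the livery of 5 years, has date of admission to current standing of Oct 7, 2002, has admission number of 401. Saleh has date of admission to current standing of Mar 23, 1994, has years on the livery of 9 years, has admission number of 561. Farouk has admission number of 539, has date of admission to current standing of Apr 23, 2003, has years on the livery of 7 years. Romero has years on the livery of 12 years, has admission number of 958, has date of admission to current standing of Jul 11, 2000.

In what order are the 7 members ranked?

By years on the livery (lower first): Mendoza (5 years); then Farouk (7 years); then Okafor and Saleh (both 9 years); then Leclerc and Romero (both 12 years); then Pereira (36 years).
Okafor and Saleh both have date of admission to current standing Mar 23, 1994, so the next rule applies.
Okafor and Saleh both have admission number 561, so the next rule applies.
Among Okafor and Saleh, alphabetically by surname: Okafor before Saleh.
Leclerc and Romero both have date of admission to current standing Jul 11, 2000, so the next rule applies.
Leclerc and Romero both have admission number 958, so the next rule applies.
Among Leclerc and Romero, alphabetically by surname: Leclerc before Romero.
Full order: Mendoza, Farouk, Okafor, Saleh, Leclerc, Romero, Pereira.

Mendoza, Farouk, Okafor, Saleh, Leclerc, Romero, Pereira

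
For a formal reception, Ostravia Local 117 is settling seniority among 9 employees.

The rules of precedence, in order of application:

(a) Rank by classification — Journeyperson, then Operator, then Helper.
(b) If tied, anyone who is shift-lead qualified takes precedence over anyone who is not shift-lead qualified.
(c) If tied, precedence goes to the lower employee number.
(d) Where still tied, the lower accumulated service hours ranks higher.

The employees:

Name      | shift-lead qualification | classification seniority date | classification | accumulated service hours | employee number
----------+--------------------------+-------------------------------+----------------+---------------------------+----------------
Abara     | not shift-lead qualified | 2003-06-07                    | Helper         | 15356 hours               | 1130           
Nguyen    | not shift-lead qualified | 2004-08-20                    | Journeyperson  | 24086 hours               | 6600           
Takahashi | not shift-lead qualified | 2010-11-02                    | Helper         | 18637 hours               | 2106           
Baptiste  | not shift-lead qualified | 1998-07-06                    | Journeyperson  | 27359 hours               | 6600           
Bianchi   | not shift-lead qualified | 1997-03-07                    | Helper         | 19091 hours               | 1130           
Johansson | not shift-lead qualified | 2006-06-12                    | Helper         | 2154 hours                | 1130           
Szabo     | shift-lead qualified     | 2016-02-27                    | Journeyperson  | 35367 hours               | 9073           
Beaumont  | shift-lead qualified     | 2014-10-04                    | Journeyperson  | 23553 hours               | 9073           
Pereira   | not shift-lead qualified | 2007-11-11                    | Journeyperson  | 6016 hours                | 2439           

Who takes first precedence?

Beaumont

By classification: Beaumont, Szabo, Pereira, Nguyen and Baptiste (Journeyperson); then Johansson, Abara, Bianchi and Takahashi (Helper).
Among Beaumont, Szabo, Pereira, Nguyen and Baptiste, shift-lead qualified before not shift-lead qualified: Beaumont and Szabo (shift-lead qualified) before Pereira, Nguyen and Baptiste (not shift-lead qualified).
Beaumont and Szabo both have employee number 9073, so the next rule applies.
Among Beaumont and Szabo, by accumulated service hours (lower first): Beaumont (23553 hours) before Szabo (35367 hours).
Among Pereira, Nguyen and Baptiste, by employee number (lower first): Pereira (2439) before Nguyen and Baptiste (6600).
Among Nguyen and Baptiste, by accumulated service hours (lower first): Nguyen (24086 hours) before Baptiste (27359 hours).
Johansson, Abara, Bianchi and Takahashi are each not shift-lead qualified, so the next rule applies.
Among Johansson, Abara, Bianchi and Takahashi, by employee number (lower first): Johansson, Abara and Bianchi (1130) before Takahashi (2106).
Among Johansson, Abara and Bianchi, by accumulated service hours (lower first): Johansson (2154 hours) before Abara (15356 hours) before Bianchi (19091 hours).
Order: Beaumont, Szabo, Pereira, Nguyen, Baptiste, Johansson, Abara, Bianchi, Takahashi.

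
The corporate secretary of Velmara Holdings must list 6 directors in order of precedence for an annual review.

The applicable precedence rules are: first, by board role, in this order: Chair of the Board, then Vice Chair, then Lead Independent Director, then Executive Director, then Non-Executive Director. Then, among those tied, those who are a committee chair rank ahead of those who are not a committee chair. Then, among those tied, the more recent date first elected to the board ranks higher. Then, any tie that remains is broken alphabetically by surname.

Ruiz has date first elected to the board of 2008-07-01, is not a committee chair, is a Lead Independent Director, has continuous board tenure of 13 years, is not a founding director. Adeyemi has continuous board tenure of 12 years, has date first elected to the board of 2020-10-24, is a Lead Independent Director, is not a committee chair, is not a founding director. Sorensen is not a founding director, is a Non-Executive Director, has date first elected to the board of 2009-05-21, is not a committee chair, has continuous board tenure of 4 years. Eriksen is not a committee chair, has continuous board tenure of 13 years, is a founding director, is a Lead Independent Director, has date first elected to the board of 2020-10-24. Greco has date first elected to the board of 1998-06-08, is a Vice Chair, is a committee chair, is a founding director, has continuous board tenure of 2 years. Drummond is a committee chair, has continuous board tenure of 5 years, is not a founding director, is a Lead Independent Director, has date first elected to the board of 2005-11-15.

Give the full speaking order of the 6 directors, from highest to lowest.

Greco, Drummond, Adeyemi, Eriksen, Ruiz, Sorensen

By board role: Greco (Vice Chair); then Drummond, Adeyemi, Eriksen and Ruiz (Lead Independent Director); then Sorensen (Non-Executive Director).
Among Drummond, Adeyemi, Eriksen and Ruiz, a committee chair before not a committee chair: Drummond (a committee chair) before Adeyemi, Eriksen and Ruiz (not a committee chair).
Among Adeyemi, Eriksen and Ruiz, by date first elected to the board (later first): Adeyemi and Eriksen (2020-10-24) before Ruiz (2008-07-01).
Among Adeyemi and Eriksen, alphabetically by surname: Adeyemi before Eriksen.
Full order: Greco, Drummond, Adeyemi, Eriksen, Ruiz, Sorensen.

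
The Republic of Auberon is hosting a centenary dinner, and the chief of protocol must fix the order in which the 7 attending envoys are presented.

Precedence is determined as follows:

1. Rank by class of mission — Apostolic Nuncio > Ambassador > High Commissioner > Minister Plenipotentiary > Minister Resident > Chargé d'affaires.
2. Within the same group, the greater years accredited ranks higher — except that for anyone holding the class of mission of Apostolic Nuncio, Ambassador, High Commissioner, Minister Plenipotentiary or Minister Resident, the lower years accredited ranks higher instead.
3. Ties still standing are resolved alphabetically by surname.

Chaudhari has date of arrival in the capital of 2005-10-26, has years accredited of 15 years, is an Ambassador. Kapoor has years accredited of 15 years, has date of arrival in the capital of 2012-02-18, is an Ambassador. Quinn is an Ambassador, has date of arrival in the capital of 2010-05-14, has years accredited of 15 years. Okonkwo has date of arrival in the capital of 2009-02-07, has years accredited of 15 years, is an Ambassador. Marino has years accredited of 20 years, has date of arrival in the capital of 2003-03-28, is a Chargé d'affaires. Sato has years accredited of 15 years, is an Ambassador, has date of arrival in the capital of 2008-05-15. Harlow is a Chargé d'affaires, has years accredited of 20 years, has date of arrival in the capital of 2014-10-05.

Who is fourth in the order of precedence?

Quinn

By class of mission: Chaudhari, Kapoor, Okonkwo, Quinn and Sato (Ambassador); then Harlow and Marino (Chargé d'affaires).
Chaudhari, Kapoor, Okonkwo, Quinn and Sato all have years accredited 15 years, so the next rule applies.
Among Chaudhari, Kapoor, Okonkwo, Quinn and Sato, alphabetically by surname: Chaudhari before Kapoor before Okonkwo before Quinn before Sato.
Harlow and Marino both have years accredited 20 years, so the next rule applies.
Among Harlow and Marino, alphabetically by surname: Harlow before Marino.
Order: Chaudhari, Kapoor, Okonkwo, Quinn, Sato, Harlow, Marino.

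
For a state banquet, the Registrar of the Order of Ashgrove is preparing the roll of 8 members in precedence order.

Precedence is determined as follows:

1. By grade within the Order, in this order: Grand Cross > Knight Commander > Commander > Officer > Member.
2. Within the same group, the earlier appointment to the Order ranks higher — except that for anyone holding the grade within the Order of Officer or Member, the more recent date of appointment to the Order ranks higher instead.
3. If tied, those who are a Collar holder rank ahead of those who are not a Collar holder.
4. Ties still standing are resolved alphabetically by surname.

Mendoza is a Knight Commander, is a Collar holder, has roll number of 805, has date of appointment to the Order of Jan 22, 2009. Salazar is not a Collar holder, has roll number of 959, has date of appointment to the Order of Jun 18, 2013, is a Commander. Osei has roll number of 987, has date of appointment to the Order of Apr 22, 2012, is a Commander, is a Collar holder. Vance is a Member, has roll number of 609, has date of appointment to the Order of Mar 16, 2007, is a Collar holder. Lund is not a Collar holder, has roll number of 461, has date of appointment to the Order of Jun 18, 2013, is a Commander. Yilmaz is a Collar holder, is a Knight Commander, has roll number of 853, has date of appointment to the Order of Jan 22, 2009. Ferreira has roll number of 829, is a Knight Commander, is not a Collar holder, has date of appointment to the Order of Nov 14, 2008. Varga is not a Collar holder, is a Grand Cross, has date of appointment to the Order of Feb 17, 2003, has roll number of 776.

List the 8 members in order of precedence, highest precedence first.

Varga, Ferreira, Mendoza, Yilmaz, Osei, Lund, Salazar, Vance

By grade within the Order: Varga (Grand Cross); then Ferreira, Mendoza and Yilmaz (Knight Commander); then Osei, Lund and Salazar (Commander); then Vance (Member).
Among Ferreira, Mendoza and Yilmaz, by date of appointment to the Order (earlier first): Ferreira (Nov 14, 2008) before Mendoza and Yilmaz (Jan 22, 2009).
Mendoza and Yilmaz are each a Collar holder, so the next rule applies.
Among Mendoza and Yilmaz, alphabetically by surname: Mendoza before Yilmaz.
Among Osei, Lund and Salazar, by date of appointment to the Order (earlier first): Osei (Apr 22, 2012) before Lund and Salazar (Jun 18, 2013).
Lund and Salazar are each not a Collar holder, so the next rule applies.
Among Lund and Salazar, alphabetically by surname: Lund before Salazar.
Full order: Varga, Ferreira, Mendoza, Yilmaz, Osei, Lund, Salazar, Vance.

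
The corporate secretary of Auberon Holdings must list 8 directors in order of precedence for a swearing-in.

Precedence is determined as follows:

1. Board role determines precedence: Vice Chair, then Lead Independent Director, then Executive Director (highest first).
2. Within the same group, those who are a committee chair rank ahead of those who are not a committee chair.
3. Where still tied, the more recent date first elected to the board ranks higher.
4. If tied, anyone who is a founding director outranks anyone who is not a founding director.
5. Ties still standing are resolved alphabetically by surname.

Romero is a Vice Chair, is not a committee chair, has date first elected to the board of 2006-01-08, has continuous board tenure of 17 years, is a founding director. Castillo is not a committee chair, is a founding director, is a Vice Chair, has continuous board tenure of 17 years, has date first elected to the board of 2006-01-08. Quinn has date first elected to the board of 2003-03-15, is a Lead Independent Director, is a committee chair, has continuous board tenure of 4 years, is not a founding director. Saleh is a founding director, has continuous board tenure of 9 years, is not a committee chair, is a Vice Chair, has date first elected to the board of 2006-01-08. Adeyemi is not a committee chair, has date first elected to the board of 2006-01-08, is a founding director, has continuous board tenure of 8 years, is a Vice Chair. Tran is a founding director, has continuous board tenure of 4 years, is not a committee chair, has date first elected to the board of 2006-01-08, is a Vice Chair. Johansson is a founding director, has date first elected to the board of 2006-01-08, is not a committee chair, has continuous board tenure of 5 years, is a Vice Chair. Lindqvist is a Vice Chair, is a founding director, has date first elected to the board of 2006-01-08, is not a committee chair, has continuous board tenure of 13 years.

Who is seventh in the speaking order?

By board role: Adeyemi, Castillo, Johansson, Lindqvist, Romero, Saleh and Tran (Vice Chair); then Quinn (Lead Independent Director).
Adeyemi, Castillo, Johansson, Lindqvist, Romero, Saleh and Tran are each not a committee chair, so the next rule applies.
Adeyemi, Castillo, Johansson, Lindqvist, Romero, Saleh and Tran all have date first elected to the board 2006-01-08, so the next rule applies.
Adeyemi, Castillo, Johansson, Lindqvist, Romero, Saleh and Tran are each a founding director, so the next rule applies.
Among Adeyemi, Castillo, Johansson, Lindqvist, Romero, Saleh and Tran, alphabetically by surname: Adeyemi before Castillo before Johansson before Lindqvist before Romero before Saleh before Tran.
Order: Adeyemi, Castillo, Johansson, Lindqvist, Romero, Saleh, Tran, Quinn.

Tran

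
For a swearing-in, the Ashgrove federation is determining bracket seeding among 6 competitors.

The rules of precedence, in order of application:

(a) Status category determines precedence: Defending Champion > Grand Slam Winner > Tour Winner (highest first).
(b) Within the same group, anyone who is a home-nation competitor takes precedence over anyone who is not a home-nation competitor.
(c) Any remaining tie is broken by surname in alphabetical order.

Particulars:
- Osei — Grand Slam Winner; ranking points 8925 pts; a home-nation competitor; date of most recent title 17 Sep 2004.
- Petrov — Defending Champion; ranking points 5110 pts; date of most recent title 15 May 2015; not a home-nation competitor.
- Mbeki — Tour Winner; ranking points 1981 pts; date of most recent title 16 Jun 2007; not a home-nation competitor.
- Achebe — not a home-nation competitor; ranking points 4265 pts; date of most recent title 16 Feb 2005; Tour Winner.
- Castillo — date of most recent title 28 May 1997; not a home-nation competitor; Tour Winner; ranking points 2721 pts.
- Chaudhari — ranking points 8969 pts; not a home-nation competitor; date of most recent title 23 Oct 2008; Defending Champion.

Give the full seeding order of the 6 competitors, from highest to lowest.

Chaudhari, Petrov, Osei, Achebe, Castillo, Mbeki

By status category: Chaudhari and Petrov (Defending Champion); then Osei (Grand Slam Winner); then Achebe, Castillo and Mbeki (Tour Winner).
Chaudhari and Petrov are each not a home-nation competitor, so the next rule applies.
Among Chaudhari and Petrov, alphabetically by surname: Chaudhari before Petrov.
Achebe, Castillo and Mbeki are each not a home-nation competitor, so the next rule applies.
Among Achebe, Castillo and Mbeki, alphabetically by surname: Achebe before Castillo before Mbeki.
Full order: Chaudhari, Petrov, Osei, Achebe, Castillo, Mbeki.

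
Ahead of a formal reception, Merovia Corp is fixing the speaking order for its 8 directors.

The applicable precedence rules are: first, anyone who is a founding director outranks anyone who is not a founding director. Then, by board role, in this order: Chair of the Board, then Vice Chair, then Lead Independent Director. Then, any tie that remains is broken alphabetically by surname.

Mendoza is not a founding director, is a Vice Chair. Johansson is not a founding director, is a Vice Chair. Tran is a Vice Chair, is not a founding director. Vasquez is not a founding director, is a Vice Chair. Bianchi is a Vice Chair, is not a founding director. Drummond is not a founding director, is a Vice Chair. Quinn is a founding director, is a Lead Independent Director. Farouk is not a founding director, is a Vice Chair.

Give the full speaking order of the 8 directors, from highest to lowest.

By the first rule: Quinn (a founding director); then Bianchi, Drummond, Farouk, Johansson, Mendoza, Tran and Vasquez (each not a founding director).
Bianchi, Drummond, Farouk, Johansson, Mendoza, Tran and Vasquez are each Vice Chair, so the next rule applies.
Among Bianchi, Drummond, Farouk, Johansson, Mendoza, Tran and Vasquez, alphabetically by surname: Bianchi before Drummond before Farouk before Johansson before Mendoza before Tran before Vasquez.
Full order: Quinn, Bianchi, Drummond, Farouk, Johansson, Mendoza, Tran, Vasquez.

Quinn, Bianchi, Drummond, Farouk, Johansson, Mendoza, Tran, Vasquez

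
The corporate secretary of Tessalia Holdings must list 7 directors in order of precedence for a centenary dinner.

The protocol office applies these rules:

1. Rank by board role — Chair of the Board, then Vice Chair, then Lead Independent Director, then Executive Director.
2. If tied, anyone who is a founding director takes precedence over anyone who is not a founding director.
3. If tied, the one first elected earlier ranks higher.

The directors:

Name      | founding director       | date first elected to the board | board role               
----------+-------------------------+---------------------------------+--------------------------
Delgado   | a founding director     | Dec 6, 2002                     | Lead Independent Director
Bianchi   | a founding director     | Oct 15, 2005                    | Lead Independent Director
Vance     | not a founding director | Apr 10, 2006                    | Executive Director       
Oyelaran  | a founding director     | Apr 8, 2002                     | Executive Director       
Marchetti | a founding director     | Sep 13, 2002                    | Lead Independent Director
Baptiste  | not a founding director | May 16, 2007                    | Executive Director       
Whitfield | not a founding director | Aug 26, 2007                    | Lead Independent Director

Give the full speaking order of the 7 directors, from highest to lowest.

By board role: Marchetti, Delgado, Bianchi and Whitfield (Lead Independent Director); then Oyelaran, Vance and Baptiste (Executive Director).
Among Marchetti, Delgado, Bianchi and Whitfield, a founding director before not a founding director: Marchetti, Delgado and Bianchi (a founding director) before Whitfield (not a founding director).
Among Marchetti, Delgado and Bianchi, by date first elected to the board (earlier first): Marchetti (Sep 13, 2002) before Delgado (Dec 6, 2002) before Bianchi (Oct 15, 2005).
Among Oyelaran, Vance and Baptiste, a founding director before not a founding director: Oyelaran (a founding director) before Vance and Baptiste (not a founding director).
Among Vance and Baptiste, by date first elected to the board (earlier first): Vance (Apr 10, 2006) before Baptiste (May 16, 2007).
Full order: Marchetti, Delgado, Bianchi, Whitfield, Oyelaran, Vance, Baptiste.

Marchetti, Delgado, Bianchi, Whitfield, Oyelaran, Vance, Baptiste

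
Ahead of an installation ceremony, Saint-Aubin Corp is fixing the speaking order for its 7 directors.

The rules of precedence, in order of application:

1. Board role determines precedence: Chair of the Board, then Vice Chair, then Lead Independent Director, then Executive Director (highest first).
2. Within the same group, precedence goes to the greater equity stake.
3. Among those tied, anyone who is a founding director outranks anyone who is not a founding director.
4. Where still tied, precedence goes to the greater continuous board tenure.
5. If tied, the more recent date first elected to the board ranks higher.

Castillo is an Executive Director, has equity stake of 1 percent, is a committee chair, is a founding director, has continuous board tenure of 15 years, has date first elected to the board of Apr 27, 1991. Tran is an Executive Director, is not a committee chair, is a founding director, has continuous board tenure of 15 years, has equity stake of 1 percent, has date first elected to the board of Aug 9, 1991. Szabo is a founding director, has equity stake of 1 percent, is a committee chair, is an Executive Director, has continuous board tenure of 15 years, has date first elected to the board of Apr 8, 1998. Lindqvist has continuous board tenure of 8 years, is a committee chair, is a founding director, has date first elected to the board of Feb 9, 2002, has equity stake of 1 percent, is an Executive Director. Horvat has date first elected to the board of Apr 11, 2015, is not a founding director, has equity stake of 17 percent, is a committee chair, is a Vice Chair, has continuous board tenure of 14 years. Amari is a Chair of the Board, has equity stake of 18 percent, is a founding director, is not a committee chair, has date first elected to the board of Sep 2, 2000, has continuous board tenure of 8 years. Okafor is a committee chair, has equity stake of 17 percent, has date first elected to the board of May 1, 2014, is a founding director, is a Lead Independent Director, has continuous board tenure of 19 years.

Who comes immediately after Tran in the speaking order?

Castillo

By board role: Amari (Chair of the Board); then Horvat (Vice Chair); then Okafor (Lead Independent Director); then Szabo, Tran, Castillo and Lindqvist (Executive Director).
Szabo, Tran, Castillo and Lindqvist all have equity stake 1 percent, so the next rule applies.
Szabo, Tran, Castillo and Lindqvist are each a founding director, so the next rule applies.
Among Szabo, Tran, Castillo and Lindqvist, by continuous board tenure (higher first): Szabo, Tran and Castillo (15 years) before Lindqvist (8 years).
Among Szabo, Tran and Castillo, by date first elected to the board (later first): Szabo (Apr 8, 1998) before Tran (Aug 9, 1991) before Castillo (Apr 27, 1991).
Order: Amari, Horvat, Okafor, Szabo, Tran, Castillo, Lindqvist.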